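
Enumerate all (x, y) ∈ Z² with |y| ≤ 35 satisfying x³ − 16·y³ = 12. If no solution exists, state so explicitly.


The equation is x³ - 16y³ = 12. For fixed y, x³ = 16·y³ + 12, so a solution requires the RHS to be a perfect cube.
Strategy: iterate y from -35 to 35, compute RHS = 16·y³ + 12, and check whether it is a (positive or negative) perfect cube.
Check small values of y:
  y = 0: RHS = 12 is not a perfect cube.
  y = 1: RHS = 28 is not a perfect cube.
  y = -1: RHS = -4 is not a perfect cube.
  y = 2: RHS = 140 is not a perfect cube.
  y = -2: RHS = -116 is not a perfect cube.
  y = 3: RHS = 444 is not a perfect cube.
  y = -3: RHS = -420 is not a perfect cube.
Continuing the search up to |y| = 35 finds no solutions either.
No (x, y) in the scanned range satisfies the equation.

No integer solutions with |y| ≤ 35.


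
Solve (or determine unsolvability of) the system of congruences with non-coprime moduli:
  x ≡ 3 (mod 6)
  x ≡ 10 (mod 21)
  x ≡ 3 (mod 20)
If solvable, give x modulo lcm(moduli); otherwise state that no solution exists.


Moduli 6, 21, 20 are not pairwise coprime, so CRT works modulo lcm(m_i) when all pairwise compatibility conditions hold.
Pairwise compatibility: gcd(m_i, m_j) must divide a_i - a_j for every pair.
Merge one congruence at a time:
  Start: x ≡ 3 (mod 6).
  Combine with x ≡ 10 (mod 21): gcd(6, 21) = 3, and 10 - 3 = 7 is NOT divisible by 3.
    ⇒ system is inconsistent (no integer solution).

No solution (the system is inconsistent).


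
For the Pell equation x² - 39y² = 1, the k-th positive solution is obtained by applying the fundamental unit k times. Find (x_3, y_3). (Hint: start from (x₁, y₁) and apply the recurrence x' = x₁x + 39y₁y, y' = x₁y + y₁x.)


Step 1: Find the fundamental solution (x₁, y₁) of x² - 39y² = 1.
  Expand √39 as a continued fraction. a₀ = ⌊√39⌋ = 6; iterate m_{k+1} = d_k·a_k − m_k, d_{k+1} = (39 − m_{k+1}²)/d_k, a_{k+1} = ⌊(a₀ + m_{k+1})/d_{k+1}⌋ (starting m₀ = 0, d₀ = 1), with convergents p_k = a_k·p_{k-1} + p_{k-2}, q_k = a_k·q_{k-1} + q_{k-2} (p₋₁ = 1, q₋₁ = 0):
  k = 0: a₀ = 6; p₀/q₀ = 6/1; p₀² − 39·q₀² = 36 − 39 = -3.
  k = 1: m = 6, d = 3, a = ⌊(6 + 6)/3⌋ = 4; p/q = (4·6 + 1)/(4·1 + 0) = 25/4; p² − 39·q² = 625 − 624 = 1.
  The first convergent with p² − 39·q² = 1 gives the fundamental solution (x₁, y₁) = (25, 4).
Step 2: Apply the recurrence (x_{n+1}, y_{n+1}) = (x₁x_n + 39y₁y_n, x₁y_n + y₁x_n) repeatedly.
  From (x_1, y_1) = (25, 4): x_2 = 25·25 + 39·4·4 = 1249; y_2 = 25·4 + 4·25 = 200.
  From (x_2, y_2) = (1249, 200): x_3 = 25·1249 + 39·4·200 = 62425; y_3 = 25·200 + 4·1249 = 9996.
Step 3: Verify x_3² - 39·y_3² = 3896880625 - 3896880624 = 1 (should be 1). ✓

(x_1, y_1) = (25, 4); (x_3, y_3) = (62425, 9996).


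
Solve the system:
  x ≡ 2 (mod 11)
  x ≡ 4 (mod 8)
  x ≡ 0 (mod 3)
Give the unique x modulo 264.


Moduli 11, 8, 3 are pairwise coprime; by CRT there is a unique solution modulo M = 11 · 8 · 3 = 264.
Solve pairwise, accumulating the modulus:
  Start with x ≡ 2 (mod 11).
  Combine with x ≡ 4 (mod 8): since gcd(11, 8) = 1, we get a unique residue mod 88.
    Write x = 2 + 11·t and substitute into x ≡ 4 (mod 8): 11·t ≡ 4 − 2 = 2 (mod 8).
    Reduce coefficients mod 8: 3·t ≡ 2 (mod 8).
    The inverse of 3 mod 8 is 3 (since 3·3 = 9 = 1·8 + 1), so t ≡ 3·2 = 6 ≡ 6 (mod 8).
    Then x = 2 + 11·6 = 68, valid modulo lcm(11, 8) = 88: x ≡ 68 (mod 88).
  Combine with x ≡ 0 (mod 3): since gcd(88, 3) = 1, we get a unique residue mod 264.
    Write x = 68 + 88·t and substitute into x ≡ 0 (mod 3): 88·t ≡ 0 − 68 = -68 (mod 3).
    Reduce coefficients mod 3: 1·t ≡ 1 (mod 3).
    So t ≡ 1 (mod 3).
    Then x = 68 + 88·1 = 156, valid modulo lcm(88, 3) = 264: x ≡ 156 (mod 264).
Verify: 156 mod 11 = 2 ✓, 156 mod 8 = 4 ✓, 156 mod 3 = 0 ✓.

x ≡ 156 (mod 264).


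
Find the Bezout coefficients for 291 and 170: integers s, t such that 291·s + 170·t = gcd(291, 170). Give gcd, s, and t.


Euclidean algorithm on (291, 170) — divide until remainder is 0:
  291 = 1 · 170 + 121
  170 = 1 · 121 + 49
  121 = 2 · 49 + 23
  49 = 2 · 23 + 3
  23 = 7 · 3 + 2
  3 = 1 · 2 + 1
  2 = 2 · 1 + 0
gcd(291, 170) = 1.
Track Bezout coefficients alongside the remainders: start with r₀ = 291 = a·1 + b·0 (s = 1, t = 0) and r₁ = 170 = a·0 + b·1 (s = 0, t = 1); each new remainder r_{k+1} = r_{k-1} − q_k·r_k inherits s_{k+1} = s_{k-1} − q_k·s_k, t_{k+1} = t_{k-1} − q_k·t_k, so r_k = a·s_k + b·t_k at every step:
  q = 1: r = 121, s = 1 − 1·0 = 1, t = 0 − 1·1 = -1  (check: 291·1 + 170·(-1) = 121)
  q = 1: r = 49, s = 0 − 1·1 = -1, t = 1 − 1·(-1) = 2  (check: 291·(-1) + 170·2 = 49)
  q = 2: r = 23, s = 1 − 2·(-1) = 3, t = -1 − 2·2 = -5  (check: 291·3 + 170·(-5) = 23)
  q = 2: r = 3, s = -1 − 2·3 = -7, t = 2 − 2·(-5) = 12  (check: 291·(-7) + 170·12 = 3)
  q = 7: r = 2, s = 3 − 7·(-7) = 52, t = -5 − 7·12 = -89  (check: 291·52 + 170·(-89) = 2)
  q = 1: r = 1, s = -7 − 1·52 = -59, t = 12 − 1·(-89) = 101  (check: 291·(-59) + 170·101 = 1)
The row with r = 1 (the gcd) gives the Bezout coefficients s = -59, t = 101.
Result: 291 · (-59) + 170 · (101) = 1.

gcd(291, 170) = 1; s = -59, t = 101 (check: 291·(-59) + 170·101 = 1).


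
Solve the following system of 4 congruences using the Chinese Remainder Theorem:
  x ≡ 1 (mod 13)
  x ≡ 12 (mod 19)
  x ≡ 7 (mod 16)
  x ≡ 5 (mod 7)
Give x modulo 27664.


Product of moduli M = 13 · 19 · 16 · 7 = 27664.
Merge one congruence at a time:
  Start: x ≡ 1 (mod 13).
  Combine with x ≡ 12 (mod 19); new modulus lcm = 247.
    Write x = 1 + 13·t and substitute into x ≡ 12 (mod 19): 13·t ≡ 12 − 1 = 11 (mod 19).
    The inverse of 13 mod 19 is 3 (since 13·3 = 39 = 2·19 + 1), so t ≡ 3·11 = 33 ≡ 14 (mod 19).
    Then x = 1 + 13·14 = 183, valid modulo lcm(13, 19) = 247: x ≡ 183 (mod 247).
  Combine with x ≡ 7 (mod 16); new modulus lcm = 3952.
    Write x = 183 + 247·t and substitute into x ≡ 7 (mod 16): 247·t ≡ 7 − 183 = -176 (mod 16).
    Reduce coefficients mod 16: 7·t ≡ 0 (mod 16).
    The inverse of 7 mod 16 is 7 (since 7·7 = 49 = 3·16 + 1), so t ≡ 7·0 = 0 ≡ 0 (mod 16).
    Then x = 183 + 247·0 = 183, valid modulo lcm(247, 16) = 3952: x ≡ 183 (mod 3952).
  Combine with x ≡ 5 (mod 7); new modulus lcm = 27664.
    Write x = 183 + 3952·t and substitute into x ≡ 5 (mod 7): 3952·t ≡ 5 − 183 = -178 (mod 7).
    Reduce coefficients mod 7: 4·t ≡ 4 (mod 7).
    The inverse of 4 mod 7 is 2 (since 4·2 = 8 = 1·7 + 1), so t ≡ 2·4 = 8 ≡ 1 (mod 7).
    Then x = 183 + 3952·1 = 4135, valid modulo lcm(3952, 7) = 27664: x ≡ 4135 (mod 27664).
Verify against each original: 4135 mod 13 = 1, 4135 mod 19 = 12, 4135 mod 16 = 7, 4135 mod 7 = 5.

x ≡ 4135 (mod 27664).


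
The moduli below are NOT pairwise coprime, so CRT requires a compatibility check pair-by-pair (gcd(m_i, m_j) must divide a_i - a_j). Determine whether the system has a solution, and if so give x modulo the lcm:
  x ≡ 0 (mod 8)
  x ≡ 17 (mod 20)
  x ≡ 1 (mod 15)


Moduli 8, 20, 15 are not pairwise coprime, so CRT works modulo lcm(m_i) when all pairwise compatibility conditions hold.
Pairwise compatibility: gcd(m_i, m_j) must divide a_i - a_j for every pair.
Merge one congruence at a time:
  Start: x ≡ 0 (mod 8).
  Combine with x ≡ 17 (mod 20): gcd(8, 20) = 4, and 17 - 0 = 17 is NOT divisible by 4.
    ⇒ system is inconsistent (no integer solution).

No solution (the system is inconsistent).


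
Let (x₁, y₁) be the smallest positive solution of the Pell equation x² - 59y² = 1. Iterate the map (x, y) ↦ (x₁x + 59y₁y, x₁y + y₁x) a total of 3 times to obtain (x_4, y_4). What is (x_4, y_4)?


Step 1: Find the fundamental solution (x₁, y₁) of x² - 59y² = 1.
  Expand √59 as a continued fraction. a₀ = ⌊√59⌋ = 7; iterate m_{k+1} = d_k·a_k − m_k, d_{k+1} = (59 − m_{k+1}²)/d_k, a_{k+1} = ⌊(a₀ + m_{k+1})/d_{k+1}⌋ (starting m₀ = 0, d₀ = 1), with convergents p_k = a_k·p_{k-1} + p_{k-2}, q_k = a_k·q_{k-1} + q_{k-2} (p₋₁ = 1, q₋₁ = 0):
  k = 0: a₀ = 7; p₀/q₀ = 7/1; p₀² − 59·q₀² = 49 − 59 = -10.
  k = 1: m = 7, d = 10, a = ⌊(7 + 7)/10⌋ = 1; p/q = (1·7 + 1)/(1·1 + 0) = 8/1; p² − 59·q² = 64 − 59 = 5.
  k = 2: m = 3, d = 5, a = ⌊(7 + 3)/5⌋ = 2; p/q = (2·8 + 7)/(2·1 + 1) = 23/3; p² − 59·q² = 529 − 531 = -2.
  k = 3: m = 7, d = 2, a = ⌊(7 + 7)/2⌋ = 7; p/q = (7·23 + 8)/(7·3 + 1) = 169/22; p² − 59·q² = 28561 − 28556 = 5.
  k = 4: m = 7, d = 5, a = ⌊(7 + 7)/5⌋ = 2; p/q = (2·169 + 23)/(2·22 + 3) = 361/47; p² − 59·q² = 130321 − 130331 = -10.
  k = 5: m = 3, d = 10, a = ⌊(7 + 3)/10⌋ = 1; p/q = (1·361 + 169)/(1·47 + 22) = 530/69; p² − 59·q² = 280900 − 280899 = 1.
  The first convergent with p² − 59·q² = 1 gives the fundamental solution (x₁, y₁) = (530, 69).
Step 2: Apply the recurrence (x_{n+1}, y_{n+1}) = (x₁x_n + 59y₁y_n, x₁y_n + y₁x_n) repeatedly.
  From (x_1, y_1) = (530, 69): x_2 = 530·530 + 59·69·69 = 561799; y_2 = 530·69 + 69·530 = 73140.
  From (x_2, y_2) = (561799, 73140): x_3 = 530·561799 + 59·69·73140 = 595506410; y_3 = 530·73140 + 69·561799 = 77528331.
  From (x_3, y_3) = (595506410, 77528331): x_4 = 530·595506410 + 59·69·77528331 = 631236232801; y_4 = 530·77528331 + 69·595506410 = 82179957720.
Step 3: Verify x_4² - 59·y_4² = 398459181600798268305601 - 398459181600798268305600 = 1 (should be 1). ✓

(x_1, y_1) = (530, 69); (x_4, y_4) = (631236232801, 82179957720).


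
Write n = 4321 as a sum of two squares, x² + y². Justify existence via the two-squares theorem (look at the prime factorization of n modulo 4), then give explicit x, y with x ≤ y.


Step 1: Factor n = 4321 = 29 · 149.
Step 2: Check the mod-4 condition on each prime factor: 29 ≡ 1 (mod 4), exponent 1; 149 ≡ 1 (mod 4), exponent 1.
All primes ≡ 3 (mod 4) appear to even exponent (or don't appear), so by the two-squares theorem n IS expressible as a sum of two squares.
Step 3: Build a representation. Here n = 29 · 149 is a product of primes ≡ 1 (mod 4). Each prime p ≡ 1 (mod 4) is itself a sum of two squares; find a² by testing p − a² for a perfect square:
  29: 29 − 1² = 28, 29 − 2² = 25 = 5² ⇒ 29 = 2² + 5².
  149: 149 − 1² = 148, 149 − 2² = 145, 149 − 3² = 140, 149 − 4² = 133, 149 − 5² = 124, 149 − 6² = 113, 149 − 7² = 100 = 10² ⇒ 149 = 7² + 10².
  Combine using the Brahmagupta–Fibonacci identity (a² + b²)(c² + d²) = (ac − bd)² + (ad + bc)² = (ac + bd)² + (ad − bc)²:
  29 · 149 = 4321: from (2² + 5²)(7² + 10²), take (2·7 − 5·10, 2·10 + 5·7) = (14 − 50, 20 + 35) = (-36, 55); dropping signs (only squares matter) gives (36, 55); check 36² + 55² = 1296 + 3025 = 4321 ✓.
Step 4: Order so x ≤ y and verify: 36² + 55² = 1296 + 3025 = 4321 = n. ✓

n = 4321 = 36² + 55² (one valid representation with x ≤ y).


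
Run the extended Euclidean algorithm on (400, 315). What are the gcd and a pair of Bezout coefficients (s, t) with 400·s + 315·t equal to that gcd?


Euclidean algorithm on (400, 315) — divide until remainder is 0:
  400 = 1 · 315 + 85
  315 = 3 · 85 + 60
  85 = 1 · 60 + 25
  60 = 2 · 25 + 10
  25 = 2 · 10 + 5
  10 = 2 · 5 + 0
gcd(400, 315) = 5.
Track Bezout coefficients alongside the remainders: start with r₀ = 400 = a·1 + b·0 (s = 1, t = 0) and r₁ = 315 = a·0 + b·1 (s = 0, t = 1); each new remainder r_{k+1} = r_{k-1} − q_k·r_k inherits s_{k+1} = s_{k-1} − q_k·s_k, t_{k+1} = t_{k-1} − q_k·t_k, so r_k = a·s_k + b·t_k at every step:
  q = 1: r = 85, s = 1 − 1·0 = 1, t = 0 − 1·1 = -1  (check: 400·1 + 315·(-1) = 85)
  q = 3: r = 60, s = 0 − 3·1 = -3, t = 1 − 3·(-1) = 4  (check: 400·(-3) + 315·4 = 60)
  q = 1: r = 25, s = 1 − 1·(-3) = 4, t = -1 − 1·4 = -5  (check: 400·4 + 315·(-5) = 25)
  q = 2: r = 10, s = -3 − 2·4 = -11, t = 4 − 2·(-5) = 14  (check: 400·(-11) + 315·14 = 10)
  q = 2: r = 5, s = 4 − 2·(-11) = 26, t = -5 − 2·14 = -33  (check: 400·26 + 315·(-33) = 5)
The row with r = 5 (the gcd) gives the Bezout coefficients s = 26, t = -33.
Result: 400 · (26) + 315 · (-33) = 5.

gcd(400, 315) = 5; s = 26, t = -33 (check: 400·26 + 315·(-33) = 5).


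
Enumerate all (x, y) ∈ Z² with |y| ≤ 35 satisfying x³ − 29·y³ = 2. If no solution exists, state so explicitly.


The equation is x³ - 29y³ = 2. For fixed y, x³ = 29·y³ + 2, so a solution requires the RHS to be a perfect cube.
Strategy: iterate y from -35 to 35, compute RHS = 29·y³ + 2, and check whether it is a (positive or negative) perfect cube.
Check small values of y:
  y = 0: RHS = 2 is not a perfect cube.
  y = 1: RHS = 31 is not a perfect cube.
  y = -1: RHS = -27 = (-3)³ ⇒ x = -3 works.
  y = 2: RHS = 234 is not a perfect cube.
  y = -2: RHS = -230 is not a perfect cube.
  y = 3: RHS = 785 is not a perfect cube.
  y = -3: RHS = -781 is not a perfect cube.
Continuing the search up to |y| = 35 finds no further solutions beyond those listed.
Collected solutions: (-3, -1).

Solutions (with |y| ≤ 35): (-3, -1).


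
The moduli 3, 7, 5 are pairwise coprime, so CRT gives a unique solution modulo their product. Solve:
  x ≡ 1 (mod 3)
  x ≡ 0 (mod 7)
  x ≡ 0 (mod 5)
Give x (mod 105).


Moduli 3, 7, 5 are pairwise coprime; by CRT there is a unique solution modulo M = 3 · 7 · 5 = 105.
Solve pairwise, accumulating the modulus:
  Start with x ≡ 1 (mod 3).
  Combine with x ≡ 0 (mod 7): since gcd(3, 7) = 1, we get a unique residue mod 21.
    Write x = 1 + 3·t and substitute into x ≡ 0 (mod 7): 3·t ≡ 0 − 1 = -1 (mod 7).
    Reduce coefficients mod 7: 3·t ≡ 6 (mod 7).
    The inverse of 3 mod 7 is 5 (since 3·5 = 15 = 2·7 + 1), so t ≡ 5·6 = 30 ≡ 2 (mod 7).
    Then x = 1 + 3·2 = 7, valid modulo lcm(3, 7) = 21: x ≡ 7 (mod 21).
  Combine with x ≡ 0 (mod 5): since gcd(21, 5) = 1, we get a unique residue mod 105.
    Write x = 7 + 21·t and substitute into x ≡ 0 (mod 5): 21·t ≡ 0 − 7 = -7 (mod 5).
    Reduce coefficients mod 5: 1·t ≡ 3 (mod 5).
    So t ≡ 3 (mod 5).
    Then x = 7 + 21·3 = 70, valid modulo lcm(21, 5) = 105: x ≡ 70 (mod 105).
Verify: 70 mod 3 = 1 ✓, 70 mod 7 = 0 ✓, 70 mod 5 = 0 ✓.

x ≡ 70 (mod 105).


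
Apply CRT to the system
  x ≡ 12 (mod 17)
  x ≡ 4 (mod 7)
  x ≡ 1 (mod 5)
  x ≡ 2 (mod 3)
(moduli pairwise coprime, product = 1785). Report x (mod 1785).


Product of moduli M = 17 · 7 · 5 · 3 = 1785.
Merge one congruence at a time:
  Start: x ≡ 12 (mod 17).
  Combine with x ≡ 4 (mod 7); new modulus lcm = 119.
    Write x = 12 + 17·t and substitute into x ≡ 4 (mod 7): 17·t ≡ 4 − 12 = -8 (mod 7).
    Reduce coefficients mod 7: 3·t ≡ 6 (mod 7).
    The inverse of 3 mod 7 is 5 (since 3·5 = 15 = 2·7 + 1), so t ≡ 5·6 = 30 ≡ 2 (mod 7).
    Then x = 12 + 17·2 = 46, valid modulo lcm(17, 7) = 119: x ≡ 46 (mod 119).
  Combine with x ≡ 1 (mod 5); new modulus lcm = 595.
    Write x = 46 + 119·t and substitute into x ≡ 1 (mod 5): 119·t ≡ 1 − 46 = -45 (mod 5).
    Reduce coefficients mod 5: 4·t ≡ 0 (mod 5).
    The inverse of 4 mod 5 is 4 (since 4·4 = 16 = 3·5 + 1), so t ≡ 4·0 = 0 ≡ 0 (mod 5).
    Then x = 46 + 119·0 = 46, valid modulo lcm(119, 5) = 595: x ≡ 46 (mod 595).
  Combine with x ≡ 2 (mod 3); new modulus lcm = 1785.
    Write x = 46 + 595·t and substitute into x ≡ 2 (mod 3): 595·t ≡ 2 − 46 = -44 (mod 3).
    Reduce coefficients mod 3: 1·t ≡ 1 (mod 3).
    So t ≡ 1 (mod 3).
    Then x = 46 + 595·1 = 641, valid modulo lcm(595, 3) = 1785: x ≡ 641 (mod 1785).
Verify against each original: 641 mod 17 = 12, 641 mod 7 = 4, 641 mod 5 = 1, 641 mod 3 = 2.

x ≡ 641 (mod 1785).


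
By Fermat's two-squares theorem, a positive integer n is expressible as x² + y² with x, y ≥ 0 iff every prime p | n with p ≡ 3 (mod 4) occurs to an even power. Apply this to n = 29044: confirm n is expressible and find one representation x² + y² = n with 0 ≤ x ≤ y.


Step 1: Factor n = 29044 = 2^2 · 53 · 137.
Step 2: Check the mod-4 condition on each prime factor: 2 = 2 (special); 53 ≡ 1 (mod 4), exponent 1; 137 ≡ 1 (mod 4), exponent 1.
All primes ≡ 3 (mod 4) appear to even exponent (or don't appear), so by the two-squares theorem n IS expressible as a sum of two squares.
Step 3: Build a representation. Group n = k² · m with k = 2 and m = 53 · 137 = 7261 (a product of primes ≡ 1 (mod 4)); a representation of m scales to one of n via (k·x)² + (k·y)² = k²(x² + y²). Each prime p ≡ 1 (mod 4) is itself a sum of two squares; find a² by testing p − a² for a perfect square:
  53: 53 − 1² = 52, 53 − 2² = 49 = 7² ⇒ 53 = 2² + 7².
  137: 137 − 1² = 136, 137 − 2² = 133, 137 − 3² = 128, 137 − 4² = 121 = 11² ⇒ 137 = 4² + 11².
  Combine using the Brahmagupta–Fibonacci identity (a² + b²)(c² + d²) = (ac − bd)² + (ad + bc)² = (ac + bd)² + (ad − bc)²:
  53 · 137 = 7261: from (2² + 7²)(4² + 11²), take (2·4 − 7·11, 2·11 + 7·4) = (8 − 77, 22 + 28) = (-69, 50); dropping signs (only squares matter) gives (69, 50); check 69² + 50² = 4761 + 2500 = 7261 ✓.
  Scale by k = 2: (2·69, 2·50) = (138, 100).
Step 4: Order so x ≤ y and verify: 100² + 138² = 10000 + 19044 = 29044 = n. ✓

n = 29044 = 100² + 138² (one valid representation with x ≤ y).


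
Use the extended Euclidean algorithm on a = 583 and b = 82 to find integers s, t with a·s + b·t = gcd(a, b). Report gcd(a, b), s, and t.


Euclidean algorithm on (583, 82) — divide until remainder is 0:
  583 = 7 · 82 + 9
  82 = 9 · 9 + 1
  9 = 9 · 1 + 0
gcd(583, 82) = 1.
Track Bezout coefficients alongside the remainders: start with r₀ = 583 = a·1 + b·0 (s = 1, t = 0) and r₁ = 82 = a·0 + b·1 (s = 0, t = 1); each new remainder r_{k+1} = r_{k-1} − q_k·r_k inherits s_{k+1} = s_{k-1} − q_k·s_k, t_{k+1} = t_{k-1} − q_k·t_k, so r_k = a·s_k + b·t_k at every step:
  q = 7: r = 9, s = 1 − 7·0 = 1, t = 0 − 7·1 = -7  (check: 583·1 + 82·(-7) = 9)
  q = 9: r = 1, s = 0 − 9·1 = -9, t = 1 − 9·(-7) = 64  (check: 583·(-9) + 82·64 = 1)
The row with r = 1 (the gcd) gives the Bezout coefficients s = -9, t = 64.
Result: 583 · (-9) + 82 · (64) = 1.

gcd(583, 82) = 1; s = -9, t = 64 (check: 583·(-9) + 82·64 = 1).


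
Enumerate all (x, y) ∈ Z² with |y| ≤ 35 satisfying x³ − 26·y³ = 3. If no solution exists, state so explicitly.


The equation is x³ - 26y³ = 3. For fixed y, x³ = 26·y³ + 3, so a solution requires the RHS to be a perfect cube.
Strategy: iterate y from -35 to 35, compute RHS = 26·y³ + 3, and check whether it is a (positive or negative) perfect cube.
Check small values of y:
  y = 0: RHS = 3 is not a perfect cube.
  y = 1: RHS = 29 is not a perfect cube.
  y = -1: RHS = -23 is not a perfect cube.
  y = 2: RHS = 211 is not a perfect cube.
  y = -2: RHS = -205 is not a perfect cube.
  y = 3: RHS = 705 is not a perfect cube.
  y = -3: RHS = -699 is not a perfect cube.
Continuing the search up to |y| = 35 finds no solutions either.
No (x, y) in the scanned range satisfies the equation.

No integer solutions with |y| ≤ 35.


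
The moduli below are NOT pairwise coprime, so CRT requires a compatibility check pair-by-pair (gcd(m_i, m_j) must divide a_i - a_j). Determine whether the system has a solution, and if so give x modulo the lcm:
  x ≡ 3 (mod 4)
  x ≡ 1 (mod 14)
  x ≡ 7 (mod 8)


Moduli 4, 14, 8 are not pairwise coprime, so CRT works modulo lcm(m_i) when all pairwise compatibility conditions hold.
Pairwise compatibility: gcd(m_i, m_j) must divide a_i - a_j for every pair.
Merge one congruence at a time:
  Start: x ≡ 3 (mod 4).
  Combine with x ≡ 1 (mod 14): gcd(4, 14) = 2; 1 - 3 = -2, which IS divisible by 2, so compatible.
    Write x = 3 + 4·t and substitute into x ≡ 1 (mod 14): 4·t ≡ 1 − 3 = -2 (mod 14).
    Divide the congruence (and modulus) by g = 2: 2·t ≡ -1 (mod 7).
    Reduce coefficients mod 7: 2·t ≡ 6 (mod 7).
    The inverse of 2 mod 7 is 4 (since 2·4 = 8 = 1·7 + 1), so t ≡ 4·6 = 24 ≡ 3 (mod 7).
    Then x = 3 + 4·3 = 15, valid modulo lcm(4, 14) = 28: x ≡ 15 (mod 28).
  Combine with x ≡ 7 (mod 8): gcd(28, 8) = 4; 7 - 15 = -8, which IS divisible by 4, so compatible.
    Write x = 15 + 28·t and substitute into x ≡ 7 (mod 8): 28·t ≡ 7 − 15 = -8 (mod 8).
    Divide the congruence (and modulus) by g = 4: 7·t ≡ -2 (mod 2).
    Reduce coefficients mod 2: 1·t ≡ 0 (mod 2).
    So t ≡ 0 (mod 2).
    Then x = 15 + 28·0 = 15, valid modulo lcm(28, 8) = 56: x ≡ 15 (mod 56).
Verify: 15 mod 4 = 3, 15 mod 14 = 1, 15 mod 8 = 7.

x ≡ 15 (mod 56).


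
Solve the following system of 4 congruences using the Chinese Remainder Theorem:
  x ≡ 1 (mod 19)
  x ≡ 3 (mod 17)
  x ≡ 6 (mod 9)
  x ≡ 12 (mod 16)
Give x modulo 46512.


Product of moduli M = 19 · 17 · 9 · 16 = 46512.
Merge one congruence at a time:
  Start: x ≡ 1 (mod 19).
  Combine with x ≡ 3 (mod 17); new modulus lcm = 323.
    Write x = 1 + 19·t and substitute into x ≡ 3 (mod 17): 19·t ≡ 3 − 1 = 2 (mod 17).
    Reduce coefficients mod 17: 2·t ≡ 2 (mod 17).
    The inverse of 2 mod 17 is 9 (since 2·9 = 18 = 1·17 + 1), so t ≡ 9·2 = 18 ≡ 1 (mod 17).
    Then x = 1 + 19·1 = 20, valid modulo lcm(19, 17) = 323: x ≡ 20 (mod 323).
  Combine with x ≡ 6 (mod 9); new modulus lcm = 2907.
    Write x = 20 + 323·t and substitute into x ≡ 6 (mod 9): 323·t ≡ 6 − 20 = -14 (mod 9).
    Reduce coefficients mod 9: 8·t ≡ 4 (mod 9).
    The inverse of 8 mod 9 is 8 (since 8·8 = 64 = 7·9 + 1), so t ≡ 8·4 = 32 ≡ 5 (mod 9).
    Then x = 20 + 323·5 = 1635, valid modulo lcm(323, 9) = 2907: x ≡ 1635 (mod 2907).
  Combine with x ≡ 12 (mod 16); new modulus lcm = 46512.
    Write x = 1635 + 2907·t and substitute into x ≡ 12 (mod 16): 2907·t ≡ 12 − 1635 = -1623 (mod 16).
    Reduce coefficients mod 16: 11·t ≡ 9 (mod 16).
    The inverse of 11 mod 16 is 3 (since 11·3 = 33 = 2·16 + 1), so t ≡ 3·9 = 27 ≡ 11 (mod 16).
    Then x = 1635 + 2907·11 = 33612, valid modulo lcm(2907, 16) = 46512: x ≡ 33612 (mod 46512).
Verify against each original: 33612 mod 19 = 1, 33612 mod 17 = 3, 33612 mod 9 = 6, 33612 mod 16 = 12.

x ≡ 33612 (mod 46512).


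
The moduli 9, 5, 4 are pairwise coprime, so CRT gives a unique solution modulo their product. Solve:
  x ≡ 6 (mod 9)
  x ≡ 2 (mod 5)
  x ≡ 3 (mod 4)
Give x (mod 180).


Moduli 9, 5, 4 are pairwise coprime; by CRT there is a unique solution modulo M = 9 · 5 · 4 = 180.
Solve pairwise, accumulating the modulus:
  Start with x ≡ 6 (mod 9).
  Combine with x ≡ 2 (mod 5): since gcd(9, 5) = 1, we get a unique residue mod 45.
    Write x = 6 + 9·t and substitute into x ≡ 2 (mod 5): 9·t ≡ 2 − 6 = -4 (mod 5).
    Reduce coefficients mod 5: 4·t ≡ 1 (mod 5).
    The inverse of 4 mod 5 is 4 (since 4·4 = 16 = 3·5 + 1), so t ≡ 4·1 = 4 ≡ 4 (mod 5).
    Then x = 6 + 9·4 = 42, valid modulo lcm(9, 5) = 45: x ≡ 42 (mod 45).
  Combine with x ≡ 3 (mod 4): since gcd(45, 4) = 1, we get a unique residue mod 180.
    Write x = 42 + 45·t and substitute into x ≡ 3 (mod 4): 45·t ≡ 3 − 42 = -39 (mod 4).
    Reduce coefficients mod 4: 1·t ≡ 1 (mod 4).
    So t ≡ 1 (mod 4).
    Then x = 42 + 45·1 = 87, valid modulo lcm(45, 4) = 180: x ≡ 87 (mod 180).
Verify: 87 mod 9 = 6 ✓, 87 mod 5 = 2 ✓, 87 mod 4 = 3 ✓.

x ≡ 87 (mod 180).


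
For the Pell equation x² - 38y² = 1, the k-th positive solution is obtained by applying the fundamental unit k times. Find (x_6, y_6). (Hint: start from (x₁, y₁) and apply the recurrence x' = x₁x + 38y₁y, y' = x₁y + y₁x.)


Step 1: Find the fundamental solution (x₁, y₁) of x² - 38y² = 1.
  Expand √38 as a continued fraction. a₀ = ⌊√38⌋ = 6; iterate m_{k+1} = d_k·a_k − m_k, d_{k+1} = (38 − m_{k+1}²)/d_k, a_{k+1} = ⌊(a₀ + m_{k+1})/d_{k+1}⌋ (starting m₀ = 0, d₀ = 1), with convergents p_k = a_k·p_{k-1} + p_{k-2}, q_k = a_k·q_{k-1} + q_{k-2} (p₋₁ = 1, q₋₁ = 0):
  k = 0: a₀ = 6; p₀/q₀ = 6/1; p₀² − 38·q₀² = 36 − 38 = -2.
  k = 1: m = 6, d = 2, a = ⌊(6 + 6)/2⌋ = 6; p/q = (6·6 + 1)/(6·1 + 0) = 37/6; p² − 38·q² = 1369 − 1368 = 1.
  The first convergent with p² − 38·q² = 1 gives the fundamental solution (x₁, y₁) = (37, 6).
Step 2: Apply the recurrence (x_{n+1}, y_{n+1}) = (x₁x_n + 38y₁y_n, x₁y_n + y₁x_n) repeatedly.
  From (x_1, y_1) = (37, 6): x_2 = 37·37 + 38·6·6 = 2737; y_2 = 37·6 + 6·37 = 444.
  From (x_2, y_2) = (2737, 444): x_3 = 37·2737 + 38·6·444 = 202501; y_3 = 37·444 + 6·2737 = 32850.
  From (x_3, y_3) = (202501, 32850): x_4 = 37·202501 + 38·6·32850 = 14982337; y_4 = 37·32850 + 6·202501 = 2430456.
  From (x_4, y_4) = (14982337, 2430456): x_5 = 37·14982337 + 38·6·2430456 = 1108490437; y_5 = 37·2430456 + 6·14982337 = 179820894.
  From (x_5, y_5) = (1108490437, 179820894): x_6 = 37·1108490437 + 38·6·179820894 = 82013310001; y_6 = 37·179820894 + 6·1108490437 = 13304315700.
Step 3: Verify x_6² - 38·y_6² = 6726183017320126620001 - 6726183017320126620000 = 1 (should be 1). ✓

(x_1, y_1) = (37, 6); (x_6, y_6) = (82013310001, 13304315700).


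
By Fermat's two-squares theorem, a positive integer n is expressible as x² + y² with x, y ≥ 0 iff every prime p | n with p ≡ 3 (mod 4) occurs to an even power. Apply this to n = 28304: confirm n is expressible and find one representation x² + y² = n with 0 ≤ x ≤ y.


Step 1: Factor n = 28304 = 2^4 · 29 · 61.
Step 2: Check the mod-4 condition on each prime factor: 2 = 2 (special); 29 ≡ 1 (mod 4), exponent 1; 61 ≡ 1 (mod 4), exponent 1.
All primes ≡ 3 (mod 4) appear to even exponent (or don't appear), so by the two-squares theorem n IS expressible as a sum of two squares.
Step 3: Build a representation. Group n = k² · m with k = 4 and m = 29 · 61 = 1769 (a product of primes ≡ 1 (mod 4)); a representation of m scales to one of n via (k·x)² + (k·y)² = k²(x² + y²). Each prime p ≡ 1 (mod 4) is itself a sum of two squares; find a² by testing p − a² for a perfect square:
  29: 29 − 1² = 28, 29 − 2² = 25 = 5² ⇒ 29 = 2² + 5².
  61: 61 − 1² = 60, 61 − 2² = 57, 61 − 3² = 52, 61 − 4² = 45, 61 − 5² = 36 = 6² ⇒ 61 = 5² + 6².
  Combine using the Brahmagupta–Fibonacci identity (a² + b²)(c² + d²) = (ac − bd)² + (ad + bc)² = (ac + bd)² + (ad − bc)²:
  29 · 61 = 1769: from (2² + 5²)(5² + 6²), take (2·5 − 5·6, 2·6 + 5·5) = (10 − 30, 12 + 25) = (-20, 37); dropping signs (only squares matter) gives (20, 37); check 20² + 37² = 400 + 1369 = 1769 ✓.
  Scale by k = 4: (4·20, 4·37) = (80, 148).
Step 4: Order so x ≤ y and verify: 80² + 148² = 6400 + 21904 = 28304 = n. ✓

n = 28304 = 80² + 148² (one valid representation with x ≤ y).


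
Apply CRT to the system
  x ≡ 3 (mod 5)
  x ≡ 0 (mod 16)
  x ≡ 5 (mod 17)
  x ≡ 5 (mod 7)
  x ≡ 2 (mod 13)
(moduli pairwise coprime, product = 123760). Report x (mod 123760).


Product of moduli M = 5 · 16 · 17 · 7 · 13 = 123760.
Merge one congruence at a time:
  Start: x ≡ 3 (mod 5).
  Combine with x ≡ 0 (mod 16); new modulus lcm = 80.
    Write x = 3 + 5·t and substitute into x ≡ 0 (mod 16): 5·t ≡ 0 − 3 = -3 (mod 16).
    Reduce coefficients mod 16: 5·t ≡ 13 (mod 16).
    The inverse of 5 mod 16 is 13 (since 5·13 = 65 = 4·16 + 1), so t ≡ 13·13 = 169 ≡ 9 (mod 16).
    Then x = 3 + 5·9 = 48, valid modulo lcm(5, 16) = 80: x ≡ 48 (mod 80).
  Combine with x ≡ 5 (mod 17); new modulus lcm = 1360.
    Write x = 48 + 80·t and substitute into x ≡ 5 (mod 17): 80·t ≡ 5 − 48 = -43 (mod 17).
    Reduce coefficients mod 17: 12·t ≡ 8 (mod 17).
    The inverse of 12 mod 17 is 10 (since 12·10 = 120 = 7·17 + 1), so t ≡ 10·8 = 80 ≡ 12 (mod 17).
    Then x = 48 + 80·12 = 1008, valid modulo lcm(80, 17) = 1360: x ≡ 1008 (mod 1360).
  Combine with x ≡ 5 (mod 7); new modulus lcm = 9520.
    Write x = 1008 + 1360·t and substitute into x ≡ 5 (mod 7): 1360·t ≡ 5 − 1008 = -1003 (mod 7).
    Reduce coefficients mod 7: 2·t ≡ 5 (mod 7).
    The inverse of 2 mod 7 is 4 (since 2·4 = 8 = 1·7 + 1), so t ≡ 4·5 = 20 ≡ 6 (mod 7).
    Then x = 1008 + 1360·6 = 9168, valid modulo lcm(1360, 7) = 9520: x ≡ 9168 (mod 9520).
  Combine with x ≡ 2 (mod 13); new modulus lcm = 123760.
    Write x = 9168 + 9520·t and substitute into x ≡ 2 (mod 13): 9520·t ≡ 2 − 9168 = -9166 (mod 13).
    Reduce coefficients mod 13: 4·t ≡ 12 (mod 13).
    The inverse of 4 mod 13 is 10 (since 4·10 = 40 = 3·13 + 1), so t ≡ 10·12 = 120 ≡ 3 (mod 13).
    Then x = 9168 + 9520·3 = 37728, valid modulo lcm(9520, 13) = 123760: x ≡ 37728 (mod 123760).
Verify against each original: 37728 mod 5 = 3, 37728 mod 16 = 0, 37728 mod 17 = 5, 37728 mod 7 = 5, 37728 mod 13 = 2.

x ≡ 37728 (mod 123760).


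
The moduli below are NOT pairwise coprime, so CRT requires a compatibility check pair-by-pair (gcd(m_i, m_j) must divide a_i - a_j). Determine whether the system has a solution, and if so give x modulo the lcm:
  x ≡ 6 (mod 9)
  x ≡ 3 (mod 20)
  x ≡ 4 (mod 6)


Moduli 9, 20, 6 are not pairwise coprime, so CRT works modulo lcm(m_i) when all pairwise compatibility conditions hold.
Pairwise compatibility: gcd(m_i, m_j) must divide a_i - a_j for every pair.
Merge one congruence at a time:
  Start: x ≡ 6 (mod 9).
  Combine with x ≡ 3 (mod 20): gcd(9, 20) = 1; 3 - 6 = -3, which IS divisible by 1, so compatible.
    Write x = 6 + 9·t and substitute into x ≡ 3 (mod 20): 9·t ≡ 3 − 6 = -3 (mod 20).
    Reduce coefficients mod 20: 9·t ≡ 17 (mod 20).
    The inverse of 9 mod 20 is 9 (since 9·9 = 81 = 4·20 + 1), so t ≡ 9·17 = 153 ≡ 13 (mod 20).
    Then x = 6 + 9·13 = 123, valid modulo lcm(9, 20) = 180: x ≡ 123 (mod 180).
  Combine with x ≡ 4 (mod 6): gcd(180, 6) = 6, and 4 - 123 = -119 is NOT divisible by 6.
    ⇒ system is inconsistent (no integer solution).

No solution (the system is inconsistent).


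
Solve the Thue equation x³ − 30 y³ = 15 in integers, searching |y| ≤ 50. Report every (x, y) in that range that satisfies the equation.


The equation is x³ - 30y³ = 15. For fixed y, x³ = 30·y³ + 15, so a solution requires the RHS to be a perfect cube.
Strategy: iterate y from -50 to 50, compute RHS = 30·y³ + 15, and check whether it is a (positive or negative) perfect cube.
Check small values of y:
  y = 0: RHS = 15 is not a perfect cube.
  y = 1: RHS = 45 is not a perfect cube.
  y = -1: RHS = -15 is not a perfect cube.
  y = 2: RHS = 255 is not a perfect cube.
  y = -2: RHS = -225 is not a perfect cube.
  y = 3: RHS = 825 is not a perfect cube.
  y = -3: RHS = -795 is not a perfect cube.
Continuing the search up to |y| = 50 finds no solutions either.
No (x, y) in the scanned range satisfies the equation.

No integer solutions with |y| ≤ 50.


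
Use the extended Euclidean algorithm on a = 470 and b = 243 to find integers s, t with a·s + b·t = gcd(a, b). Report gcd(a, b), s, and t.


Euclidean algorithm on (470, 243) — divide until remainder is 0:
  470 = 1 · 243 + 227
  243 = 1 · 227 + 16
  227 = 14 · 16 + 3
  16 = 5 · 3 + 1
  3 = 3 · 1 + 0
gcd(470, 243) = 1.
Track Bezout coefficients alongside the remainders: start with r₀ = 470 = a·1 + b·0 (s = 1, t = 0) and r₁ = 243 = a·0 + b·1 (s = 0, t = 1); each new remainder r_{k+1} = r_{k-1} − q_k·r_k inherits s_{k+1} = s_{k-1} − q_k·s_k, t_{k+1} = t_{k-1} − q_k·t_k, so r_k = a·s_k + b·t_k at every step:
  q = 1: r = 227, s = 1 − 1·0 = 1, t = 0 − 1·1 = -1  (check: 470·1 + 243·(-1) = 227)
  q = 1: r = 16, s = 0 − 1·1 = -1, t = 1 − 1·(-1) = 2  (check: 470·(-1) + 243·2 = 16)
  q = 14: r = 3, s = 1 − 14·(-1) = 15, t = -1 − 14·2 = -29  (check: 470·15 + 243·(-29) = 3)
  q = 5: r = 1, s = -1 − 5·15 = -76, t = 2 − 5·(-29) = 147  (check: 470·(-76) + 243·147 = 1)
The row with r = 1 (the gcd) gives the Bezout coefficients s = -76, t = 147.
Result: 470 · (-76) + 243 · (147) = 1.

gcd(470, 243) = 1; s = -76, t = 147 (check: 470·(-76) + 243·147 = 1).


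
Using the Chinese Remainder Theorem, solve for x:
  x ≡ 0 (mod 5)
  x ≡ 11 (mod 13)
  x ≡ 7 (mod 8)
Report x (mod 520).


Moduli 5, 13, 8 are pairwise coprime; by CRT there is a unique solution modulo M = 5 · 13 · 8 = 520.
Solve pairwise, accumulating the modulus:
  Start with x ≡ 0 (mod 5).
  Combine with x ≡ 11 (mod 13): since gcd(5, 13) = 1, we get a unique residue mod 65.
    Write x = 0 + 5·t and substitute into x ≡ 11 (mod 13): 5·t ≡ 11 − 0 = 11 (mod 13).
    The inverse of 5 mod 13 is 8 (since 5·8 = 40 = 3·13 + 1), so t ≡ 8·11 = 88 ≡ 10 (mod 13).
    Then x = 0 + 5·10 = 50, valid modulo lcm(5, 13) = 65: x ≡ 50 (mod 65).
  Combine with x ≡ 7 (mod 8): since gcd(65, 8) = 1, we get a unique residue mod 520.
    Write x = 50 + 65·t and substitute into x ≡ 7 (mod 8): 65·t ≡ 7 − 50 = -43 (mod 8).
    Reduce coefficients mod 8: 1·t ≡ 5 (mod 8).
    So t ≡ 5 (mod 8).
    Then x = 50 + 65·5 = 375, valid modulo lcm(65, 8) = 520: x ≡ 375 (mod 520).
Verify: 375 mod 5 = 0 ✓, 375 mod 13 = 11 ✓, 375 mod 8 = 7 ✓.

x ≡ 375 (mod 520).


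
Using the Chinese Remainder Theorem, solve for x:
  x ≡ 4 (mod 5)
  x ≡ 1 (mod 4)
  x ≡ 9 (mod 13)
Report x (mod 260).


Moduli 5, 4, 13 are pairwise coprime; by CRT there is a unique solution modulo M = 5 · 4 · 13 = 260.
Solve pairwise, accumulating the modulus:
  Start with x ≡ 4 (mod 5).
  Combine with x ≡ 1 (mod 4): since gcd(5, 4) = 1, we get a unique residue mod 20.
    Write x = 4 + 5·t and substitute into x ≡ 1 (mod 4): 5·t ≡ 1 − 4 = -3 (mod 4).
    Reduce coefficients mod 4: 1·t ≡ 1 (mod 4).
    So t ≡ 1 (mod 4).
    Then x = 4 + 5·1 = 9, valid modulo lcm(5, 4) = 20: x ≡ 9 (mod 20).
  Combine with x ≡ 9 (mod 13): since gcd(20, 13) = 1, we get a unique residue mod 260.
    Write x = 9 + 20·t and substitute into x ≡ 9 (mod 13): 20·t ≡ 9 − 9 = 0 (mod 13).
    Reduce coefficients mod 13: 7·t ≡ 0 (mod 13).
    The inverse of 7 mod 13 is 2 (since 7·2 = 14 = 1·13 + 1), so t ≡ 2·0 = 0 ≡ 0 (mod 13).
    Then x = 9 + 20·0 = 9, valid modulo lcm(20, 13) = 260: x ≡ 9 (mod 260).
Verify: 9 mod 5 = 4 ✓, 9 mod 4 = 1 ✓, 9 mod 13 = 9 ✓.

x ≡ 9 (mod 260).


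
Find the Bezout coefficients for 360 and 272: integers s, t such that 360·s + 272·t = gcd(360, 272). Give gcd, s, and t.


Euclidean algorithm on (360, 272) — divide until remainder is 0:
  360 = 1 · 272 + 88
  272 = 3 · 88 + 8
  88 = 11 · 8 + 0
gcd(360, 272) = 8.
Track Bezout coefficients alongside the remainders: start with r₀ = 360 = a·1 + b·0 (s = 1, t = 0) and r₁ = 272 = a·0 + b·1 (s = 0, t = 1); each new remainder r_{k+1} = r_{k-1} − q_k·r_k inherits s_{k+1} = s_{k-1} − q_k·s_k, t_{k+1} = t_{k-1} − q_k·t_k, so r_k = a·s_k + b·t_k at every step:
  q = 1: r = 88, s = 1 − 1·0 = 1, t = 0 − 1·1 = -1  (check: 360·1 + 272·(-1) = 88)
  q = 3: r = 8, s = 0 − 3·1 = -3, t = 1 − 3·(-1) = 4  (check: 360·(-3) + 272·4 = 8)
The row with r = 8 (the gcd) gives the Bezout coefficients s = -3, t = 4.
Result: 360 · (-3) + 272 · (4) = 8.

gcd(360, 272) = 8; s = -3, t = 4 (check: 360·(-3) + 272·4 = 8).


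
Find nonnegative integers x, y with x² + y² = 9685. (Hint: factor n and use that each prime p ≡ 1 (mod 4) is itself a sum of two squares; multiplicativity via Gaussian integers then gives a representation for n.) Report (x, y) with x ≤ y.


Step 1: Factor n = 9685 = 5 · 13 · 149.
Step 2: Check the mod-4 condition on each prime factor: 5 ≡ 1 (mod 4), exponent 1; 13 ≡ 1 (mod 4), exponent 1; 149 ≡ 1 (mod 4), exponent 1.
All primes ≡ 3 (mod 4) appear to even exponent (or don't appear), so by the two-squares theorem n IS expressible as a sum of two squares.
Step 3: Build a representation. Here n = 5 · 13 · 149 is a product of primes ≡ 1 (mod 4). Each prime p ≡ 1 (mod 4) is itself a sum of two squares; find a² by testing p − a² for a perfect square:
  5: 5 − 1² = 4 = 2² ⇒ 5 = 1² + 2².
  13: 13 − 1² = 12, 13 − 2² = 9 = 3² ⇒ 13 = 2² + 3².
  149: 149 − 1² = 148, 149 − 2² = 145, 149 − 3² = 140, 149 − 4² = 133, 149 − 5² = 124, 149 − 6² = 113, 149 − 7² = 100 = 10² ⇒ 149 = 7² + 10².
  Combine using the Brahmagupta–Fibonacci identity (a² + b²)(c² + d²) = (ac − bd)² + (ad + bc)² = (ac + bd)² + (ad − bc)²:
  5 · 13 = 65: from (1² + 2²)(2² + 3²), take (1·2 − 2·3, 1·3 + 2·2) = (2 − 6, 3 + 4) = (-4, 7); dropping signs (only squares matter) gives (4, 7); check 4² + 7² = 16 + 49 = 65 ✓.
  65 · 149 = 9685: from (4² + 7²)(7² + 10²), take (4·7 − 7·10, 4·10 + 7·7) = (28 − 70, 40 + 49) = (-42, 89); dropping signs (only squares matter) gives (42, 89); check 42² + 89² = 1764 + 7921 = 9685 ✓.
Step 4: Order so x ≤ y and verify: 42² + 89² = 1764 + 7921 = 9685 = n. ✓

n = 9685 = 42² + 89² (one valid representation with x ≤ y).


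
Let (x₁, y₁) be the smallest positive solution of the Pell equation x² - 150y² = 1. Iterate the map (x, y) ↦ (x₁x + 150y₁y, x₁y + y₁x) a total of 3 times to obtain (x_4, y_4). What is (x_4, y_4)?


Step 1: Find the fundamental solution (x₁, y₁) of x² - 150y² = 1.
  Expand √150 as a continued fraction. a₀ = ⌊√150⌋ = 12; iterate m_{k+1} = d_k·a_k − m_k, d_{k+1} = (150 − m_{k+1}²)/d_k, a_{k+1} = ⌊(a₀ + m_{k+1})/d_{k+1}⌋ (starting m₀ = 0, d₀ = 1), with convergents p_k = a_k·p_{k-1} + p_{k-2}, q_k = a_k·q_{k-1} + q_{k-2} (p₋₁ = 1, q₋₁ = 0):
  k = 0: a₀ = 12; p₀/q₀ = 12/1; p₀² − 150·q₀² = 144 − 150 = -6.
  k = 1: m = 12, d = 6, a = ⌊(12 + 12)/6⌋ = 4; p/q = (4·12 + 1)/(4·1 + 0) = 49/4; p² − 150·q² = 2401 − 2400 = 1.
  The first convergent with p² − 150·q² = 1 gives the fundamental solution (x₁, y₁) = (49, 4).
Step 2: Apply the recurrence (x_{n+1}, y_{n+1}) = (x₁x_n + 150y₁y_n, x₁y_n + y₁x_n) repeatedly.
  From (x_1, y_1) = (49, 4): x_2 = 49·49 + 150·4·4 = 4801; y_2 = 49·4 + 4·49 = 392.
  From (x_2, y_2) = (4801, 392): x_3 = 49·4801 + 150·4·392 = 470449; y_3 = 49·392 + 4·4801 = 38412.
  From (x_3, y_3) = (470449, 38412): x_4 = 49·470449 + 150·4·38412 = 46099201; y_4 = 49·38412 + 4·470449 = 3763984.
Step 3: Verify x_4² - 150·y_4² = 2125136332838401 - 2125136332838400 = 1 (should be 1). ✓

(x_1, y_1) = (49, 4); (x_4, y_4) = (46099201, 3763984).


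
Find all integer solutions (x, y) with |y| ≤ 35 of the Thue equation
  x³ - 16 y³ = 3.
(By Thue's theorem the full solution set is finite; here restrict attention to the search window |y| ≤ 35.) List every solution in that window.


The equation is x³ - 16y³ = 3. For fixed y, x³ = 16·y³ + 3, so a solution requires the RHS to be a perfect cube.
Strategy: iterate y from -35 to 35, compute RHS = 16·y³ + 3, and check whether it is a (positive or negative) perfect cube.
Check small values of y:
  y = 0: RHS = 3 is not a perfect cube.
  y = 1: RHS = 19 is not a perfect cube.
  y = -1: RHS = -13 is not a perfect cube.
  y = 2: RHS = 131 is not a perfect cube.
  y = -2: RHS = -125 = (-5)³ ⇒ x = -5 works.
  y = 3: RHS = 435 is not a perfect cube.
  y = -3: RHS = -429 is not a perfect cube.
Continuing the search up to |y| = 35 finds no further solutions beyond those listed.
Collected solutions: (-5, -2).

Solutions (with |y| ≤ 35): (-5, -2).


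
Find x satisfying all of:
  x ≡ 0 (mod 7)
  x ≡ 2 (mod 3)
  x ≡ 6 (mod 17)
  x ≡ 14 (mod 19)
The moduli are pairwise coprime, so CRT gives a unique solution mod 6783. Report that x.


Product of moduli M = 7 · 3 · 17 · 19 = 6783.
Merge one congruence at a time:
  Start: x ≡ 0 (mod 7).
  Combine with x ≡ 2 (mod 3); new modulus lcm = 21.
    Write x = 0 + 7·t and substitute into x ≡ 2 (mod 3): 7·t ≡ 2 − 0 = 2 (mod 3).
    Reduce coefficients mod 3: 1·t ≡ 2 (mod 3).
    So t ≡ 2 (mod 3).
    Then x = 0 + 7·2 = 14, valid modulo lcm(7, 3) = 21: x ≡ 14 (mod 21).
  Combine with x ≡ 6 (mod 17); new modulus lcm = 357.
    Write x = 14 + 21·t and substitute into x ≡ 6 (mod 17): 21·t ≡ 6 − 14 = -8 (mod 17).
    Reduce coefficients mod 17: 4·t ≡ 9 (mod 17).
    The inverse of 4 mod 17 is 13 (since 4·13 = 52 = 3·17 + 1), so t ≡ 13·9 = 117 ≡ 15 (mod 17).
    Then x = 14 + 21·15 = 329, valid modulo lcm(21, 17) = 357: x ≡ 329 (mod 357).
  Combine with x ≡ 14 (mod 19); new modulus lcm = 6783.
    Write x = 329 + 357·t and substitute into x ≡ 14 (mod 19): 357·t ≡ 14 − 329 = -315 (mod 19).
    Reduce coefficients mod 19: 15·t ≡ 8 (mod 19).
    The inverse of 15 mod 19 is 14 (since 15·14 = 210 = 11·19 + 1), so t ≡ 14·8 = 112 ≡ 17 (mod 19).
    Then x = 329 + 357·17 = 6398, valid modulo lcm(357, 19) = 6783: x ≡ 6398 (mod 6783).
Verify against each original: 6398 mod 7 = 0, 6398 mod 3 = 2, 6398 mod 17 = 6, 6398 mod 19 = 14.

x ≡ 6398 (mod 6783).
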